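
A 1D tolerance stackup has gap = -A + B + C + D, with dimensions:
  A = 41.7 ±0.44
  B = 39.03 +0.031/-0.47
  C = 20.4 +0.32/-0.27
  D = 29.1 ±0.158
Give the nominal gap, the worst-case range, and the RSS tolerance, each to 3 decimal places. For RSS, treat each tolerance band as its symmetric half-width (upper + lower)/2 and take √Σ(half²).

Stack each dimension's contribution:
  -A: nom -41.700 → Σnom=-41.700; wc +0.440/-0.440 → slack +0.440/-0.440; half-tol=0.440, Σhalf²=0.193600
  +B: nom +39.030 → Σnom=-2.670; wc +0.031/-0.470 → slack +0.471/-0.910; half-tol=0.251, Σhalf²=0.256350
  +C: nom +20.400 → Σnom=17.730; wc +0.320/-0.270 → slack +0.791/-1.180; half-tol=0.295, Σhalf²=0.343375
  +D: nom +29.100 → Σnom=46.830; wc +0.158/-0.158 → slack +0.949/-1.338; half-tol=0.158, Σhalf²=0.368339
Nominal = 46.830. Worst-case = [46.830 - 1.338, 46.830 + 0.949] = [45.492, 47.779]. RSS = √0.368339 = 0.607.

nominal=46.830 wc=[45.492,47.779] rss=0.607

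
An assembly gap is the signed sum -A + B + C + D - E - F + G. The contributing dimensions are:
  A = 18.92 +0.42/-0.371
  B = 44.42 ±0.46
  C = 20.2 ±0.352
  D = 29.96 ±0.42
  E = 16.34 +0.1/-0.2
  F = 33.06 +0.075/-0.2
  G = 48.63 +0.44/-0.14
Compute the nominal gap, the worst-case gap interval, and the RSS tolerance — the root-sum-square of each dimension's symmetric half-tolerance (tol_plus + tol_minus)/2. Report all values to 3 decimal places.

nominal=74.890 wc=[72.923,77.333] rss=0.891

Stack each dimension's contribution:
  -A: nom -18.920 → Σnom=-18.920; wc +0.371/-0.420 → slack +0.371/-0.420; half-tol=0.395, Σhalf²=0.156420
  +B: nom +44.420 → Σnom=25.500; wc +0.460/-0.460 → slack +0.831/-0.880; half-tol=0.460, Σhalf²=0.368020
  +C: nom +20.200 → Σnom=45.700; wc +0.352/-0.352 → slack +1.183/-1.232; half-tol=0.352, Σhalf²=0.491924
  +D: nom +29.960 → Σnom=75.660; wc +0.420/-0.420 → slack +1.603/-1.652; half-tol=0.420, Σhalf²=0.668324
  -E: nom -16.340 → Σnom=59.320; wc +0.200/-0.100 → slack +1.803/-1.752; half-tol=0.150, Σhalf²=0.690824
  -F: nom -33.060 → Σnom=26.260; wc +0.200/-0.075 → slack +2.003/-1.827; half-tol=0.138, Σhalf²=0.709730
  +G: nom +48.630 → Σnom=74.890; wc +0.440/-0.140 → slack +2.443/-1.967; half-tol=0.290, Σhalf²=0.793830
Nominal = 74.890. Worst-case = [74.890 - 1.967, 74.890 + 2.443] = [72.923, 77.333]. RSS = √0.793830 = 0.891.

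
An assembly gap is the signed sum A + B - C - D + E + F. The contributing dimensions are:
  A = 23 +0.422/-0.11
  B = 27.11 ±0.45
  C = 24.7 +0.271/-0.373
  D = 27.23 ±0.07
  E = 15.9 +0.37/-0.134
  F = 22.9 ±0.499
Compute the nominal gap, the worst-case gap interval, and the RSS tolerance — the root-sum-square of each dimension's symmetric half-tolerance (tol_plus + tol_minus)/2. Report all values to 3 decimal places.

Stack each dimension's contribution:
  +A: nom +23.000 → Σnom=23.000; wc +0.422/-0.110 → slack +0.422/-0.110; half-tol=0.266, Σhalf²=0.070756
  +B: nom +27.110 → Σnom=50.110; wc +0.450/-0.450 → slack +0.872/-0.560; half-tol=0.450, Σhalf²=0.273256
  -C: nom -24.700 → Σnom=25.410; wc +0.373/-0.271 → slack +1.245/-0.831; half-tol=0.322, Σhalf²=0.376940
  -D: nom -27.230 → Σnom=-1.820; wc +0.070/-0.070 → slack +1.315/-0.901; half-tol=0.070, Σhalf²=0.381840
  +E: nom +15.900 → Σnom=14.080; wc +0.370/-0.134 → slack +1.685/-1.035; half-tol=0.252, Σhalf²=0.445344
  +F: nom +22.900 → Σnom=36.980; wc +0.499/-0.499 → slack +2.184/-1.534; half-tol=0.499, Σhalf²=0.694345
Nominal = 36.980. Worst-case = [36.980 - 1.534, 36.980 + 2.184] = [35.446, 39.164]. RSS = √0.694345 = 0.833.

nominal=36.980 wc=[35.446,39.164] rss=0.833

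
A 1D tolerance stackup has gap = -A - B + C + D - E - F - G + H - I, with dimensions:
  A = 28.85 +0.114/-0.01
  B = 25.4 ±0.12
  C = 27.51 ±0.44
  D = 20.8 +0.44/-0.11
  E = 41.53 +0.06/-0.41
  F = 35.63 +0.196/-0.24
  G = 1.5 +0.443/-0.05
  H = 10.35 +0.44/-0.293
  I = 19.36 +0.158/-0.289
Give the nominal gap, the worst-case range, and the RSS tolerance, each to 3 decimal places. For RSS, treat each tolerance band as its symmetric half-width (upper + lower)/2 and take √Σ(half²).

nominal=-93.610 wc=[-95.544,-91.171] rss=0.797

Stack each dimension's contribution:
  -A: nom -28.850 → Σnom=-28.850; wc +0.010/-0.114 → slack +0.010/-0.114; half-tol=0.062, Σhalf²=0.003844
  -B: nom -25.400 → Σnom=-54.250; wc +0.120/-0.120 → slack +0.130/-0.234; half-tol=0.120, Σhalf²=0.018244
  +C: nom +27.510 → Σnom=-26.740; wc +0.440/-0.440 → slack +0.570/-0.674; half-tol=0.440, Σhalf²=0.211844
  +D: nom +20.800 → Σnom=-5.940; wc +0.440/-0.110 → slack +1.010/-0.784; half-tol=0.275, Σhalf²=0.287469
  -E: nom -41.530 → Σnom=-47.470; wc +0.410/-0.060 → slack +1.420/-0.844; half-tol=0.235, Σhalf²=0.342694
  -F: nom -35.630 → Σnom=-83.100; wc +0.240/-0.196 → slack +1.660/-1.040; half-tol=0.218, Σhalf²=0.390218
  -G: nom -1.500 → Σnom=-84.600; wc +0.050/-0.443 → slack +1.710/-1.483; half-tol=0.246, Σhalf²=0.450980
  +H: nom +10.350 → Σnom=-74.250; wc +0.440/-0.293 → slack +2.150/-1.776; half-tol=0.366, Σhalf²=0.585303
  -I: nom -19.360 → Σnom=-93.610; wc +0.289/-0.158 → slack +2.439/-1.934; half-tol=0.223, Σhalf²=0.635255
Nominal = -93.610. Worst-case = [-93.610 - 1.934, -93.610 + 2.439] = [-95.544, -91.171]. RSS = √0.635255 = 0.797.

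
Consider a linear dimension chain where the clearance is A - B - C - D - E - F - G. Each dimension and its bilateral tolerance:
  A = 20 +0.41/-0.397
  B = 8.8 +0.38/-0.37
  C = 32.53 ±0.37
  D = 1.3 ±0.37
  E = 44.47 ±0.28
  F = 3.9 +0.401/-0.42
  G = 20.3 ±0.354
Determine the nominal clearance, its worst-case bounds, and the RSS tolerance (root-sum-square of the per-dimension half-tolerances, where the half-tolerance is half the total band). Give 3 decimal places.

Stack each dimension's contribution:
  +A: nom +20.000 → Σnom=20.000; wc +0.410/-0.397 → slack +0.410/-0.397; half-tol=0.403, Σhalf²=0.162812
  -B: nom -8.800 → Σnom=11.200; wc +0.370/-0.380 → slack +0.780/-0.777; half-tol=0.375, Σhalf²=0.303437
  -C: nom -32.530 → Σnom=-21.330; wc +0.370/-0.370 → slack +1.150/-1.147; half-tol=0.370, Σhalf²=0.440337
  -D: nom -1.300 → Σnom=-22.630; wc +0.370/-0.370 → slack +1.520/-1.517; half-tol=0.370, Σhalf²=0.577237
  -E: nom -44.470 → Σnom=-67.100; wc +0.280/-0.280 → slack +1.800/-1.797; half-tol=0.280, Σhalf²=0.655637
  -F: nom -3.900 → Σnom=-71.000; wc +0.420/-0.401 → slack +2.220/-2.198; half-tol=0.410, Σhalf²=0.824148
  -G: nom -20.300 → Σnom=-91.300; wc +0.354/-0.354 → slack +2.574/-2.552; half-tol=0.354, Σhalf²=0.949464
Nominal = -91.300. Worst-case = [-91.300 - 2.552, -91.300 + 2.574] = [-93.852, -88.726]. RSS = √0.949464 = 0.974.

nominal=-91.300 wc=[-93.852,-88.726] rss=0.974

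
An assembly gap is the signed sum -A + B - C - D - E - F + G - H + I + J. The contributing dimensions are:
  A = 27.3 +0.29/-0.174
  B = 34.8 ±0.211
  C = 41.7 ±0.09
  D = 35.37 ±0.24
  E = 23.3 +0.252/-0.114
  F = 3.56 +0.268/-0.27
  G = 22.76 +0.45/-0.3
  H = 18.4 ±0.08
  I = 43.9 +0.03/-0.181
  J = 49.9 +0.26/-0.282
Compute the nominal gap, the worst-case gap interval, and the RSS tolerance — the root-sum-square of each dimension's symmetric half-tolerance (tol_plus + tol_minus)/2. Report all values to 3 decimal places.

nominal=1.730 wc=[-0.464,3.649] rss=0.708

Stack each dimension's contribution:
  -A: nom -27.300 → Σnom=-27.300; wc +0.174/-0.290 → slack +0.174/-0.290; half-tol=0.232, Σhalf²=0.053824
  +B: nom +34.800 → Σnom=7.500; wc +0.211/-0.211 → slack +0.385/-0.501; half-tol=0.211, Σhalf²=0.098345
  -C: nom -41.700 → Σnom=-34.200; wc +0.090/-0.090 → slack +0.475/-0.591; half-tol=0.090, Σhalf²=0.106445
  -D: nom -35.370 → Σnom=-69.570; wc +0.240/-0.240 → slack +0.715/-0.831; half-tol=0.240, Σhalf²=0.164045
  -E: nom -23.300 → Σnom=-92.870; wc +0.114/-0.252 → slack +0.829/-1.083; half-tol=0.183, Σhalf²=0.197534
  -F: nom -3.560 → Σnom=-96.430; wc +0.270/-0.268 → slack +1.099/-1.351; half-tol=0.269, Σhalf²=0.269895
  +G: nom +22.760 → Σnom=-73.670; wc +0.450/-0.300 → slack +1.549/-1.651; half-tol=0.375, Σhalf²=0.410520
  -H: nom -18.400 → Σnom=-92.070; wc +0.080/-0.080 → slack +1.629/-1.731; half-tol=0.080, Σhalf²=0.416920
  +I: nom +43.900 → Σnom=-48.170; wc +0.030/-0.181 → slack +1.659/-1.912; half-tol=0.105, Σhalf²=0.428050
  +J: nom +49.900 → Σnom=1.730; wc +0.260/-0.282 → slack +1.919/-2.194; half-tol=0.271, Σhalf²=0.501491
Nominal = 1.730. Worst-case = [1.730 - 2.194, 1.730 + 1.919] = [-0.464, 3.649]. RSS = √0.501491 = 0.708.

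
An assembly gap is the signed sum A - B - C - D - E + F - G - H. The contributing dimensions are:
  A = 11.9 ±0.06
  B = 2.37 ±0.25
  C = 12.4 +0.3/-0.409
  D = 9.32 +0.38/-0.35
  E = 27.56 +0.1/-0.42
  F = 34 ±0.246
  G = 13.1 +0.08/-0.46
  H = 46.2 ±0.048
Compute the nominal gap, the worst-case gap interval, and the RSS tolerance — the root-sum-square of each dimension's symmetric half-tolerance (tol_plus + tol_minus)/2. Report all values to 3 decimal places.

Stack each dimension's contribution:
  +A: nom +11.900 → Σnom=11.900; wc +0.060/-0.060 → slack +0.060/-0.060; half-tol=0.060, Σhalf²=0.003600
  -B: nom -2.370 → Σnom=9.530; wc +0.250/-0.250 → slack +0.310/-0.310; half-tol=0.250, Σhalf²=0.066100
  -C: nom -12.400 → Σnom=-2.870; wc +0.409/-0.300 → slack +0.719/-0.610; half-tol=0.354, Σhalf²=0.191770
  -D: nom -9.320 → Σnom=-12.190; wc +0.350/-0.380 → slack +1.069/-0.990; half-tol=0.365, Σhalf²=0.324995
  -E: nom -27.560 → Σnom=-39.750; wc +0.420/-0.100 → slack +1.489/-1.090; half-tol=0.260, Σhalf²=0.392595
  +F: nom +34.000 → Σnom=-5.750; wc +0.246/-0.246 → slack +1.735/-1.336; half-tol=0.246, Σhalf²=0.453111
  -G: nom -13.100 → Σnom=-18.850; wc +0.460/-0.080 → slack +2.195/-1.416; half-tol=0.270, Σhalf²=0.526011
  -H: nom -46.200 → Σnom=-65.050; wc +0.048/-0.048 → slack +2.243/-1.464; half-tol=0.048, Σhalf²=0.528315
Nominal = -65.050. Worst-case = [-65.050 - 1.464, -65.050 + 2.243] = [-66.514, -62.807]. RSS = √0.528315 = 0.727.

nominal=-65.050 wc=[-66.514,-62.807] rss=0.727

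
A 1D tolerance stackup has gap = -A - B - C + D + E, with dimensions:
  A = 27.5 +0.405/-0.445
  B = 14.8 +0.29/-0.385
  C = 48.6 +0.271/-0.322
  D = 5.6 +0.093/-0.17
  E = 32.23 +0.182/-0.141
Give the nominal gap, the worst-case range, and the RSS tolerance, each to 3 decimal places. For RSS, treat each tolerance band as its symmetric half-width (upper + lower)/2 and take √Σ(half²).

Stack each dimension's contribution:
  -A: nom -27.500 → Σnom=-27.500; wc +0.445/-0.405 → slack +0.445/-0.405; half-tol=0.425, Σhalf²=0.180625
  -B: nom -14.800 → Σnom=-42.300; wc +0.385/-0.290 → slack +0.830/-0.695; half-tol=0.338, Σhalf²=0.294531
  -C: nom -48.600 → Σnom=-90.900; wc +0.322/-0.271 → slack +1.152/-0.966; half-tol=0.296, Σhalf²=0.382444
  +D: nom +5.600 → Σnom=-85.300; wc +0.093/-0.170 → slack +1.245/-1.136; half-tol=0.132, Σhalf²=0.399736
  +E: nom +32.230 → Σnom=-53.070; wc +0.182/-0.141 → slack +1.427/-1.277; half-tol=0.161, Σhalf²=0.425818
Nominal = -53.070. Worst-case = [-53.070 - 1.277, -53.070 + 1.427] = [-54.347, -51.643]. RSS = √0.425818 = 0.653.

nominal=-53.070 wc=[-54.347,-51.643] rss=0.653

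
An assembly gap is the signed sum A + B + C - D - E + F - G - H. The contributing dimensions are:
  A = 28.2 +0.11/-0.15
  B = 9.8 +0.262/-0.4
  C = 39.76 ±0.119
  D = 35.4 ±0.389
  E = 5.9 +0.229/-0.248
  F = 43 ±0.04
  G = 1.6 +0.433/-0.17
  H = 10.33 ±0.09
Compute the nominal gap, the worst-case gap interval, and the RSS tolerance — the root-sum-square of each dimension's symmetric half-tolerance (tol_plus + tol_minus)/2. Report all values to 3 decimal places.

Stack each dimension's contribution:
  +A: nom +28.200 → Σnom=28.200; wc +0.110/-0.150 → slack +0.110/-0.150; half-tol=0.130, Σhalf²=0.016900
  +B: nom +9.800 → Σnom=38.000; wc +0.262/-0.400 → slack +0.372/-0.550; half-tol=0.331, Σhalf²=0.126461
  +C: nom +39.760 → Σnom=77.760; wc +0.119/-0.119 → slack +0.491/-0.669; half-tol=0.119, Σhalf²=0.140622
  -D: nom -35.400 → Σnom=42.360; wc +0.389/-0.389 → slack +0.880/-1.058; half-tol=0.389, Σhalf²=0.291943
  -E: nom -5.900 → Σnom=36.460; wc +0.248/-0.229 → slack +1.128/-1.287; half-tol=0.238, Σhalf²=0.348825
  +F: nom +43.000 → Σnom=79.460; wc +0.040/-0.040 → slack +1.168/-1.327; half-tol=0.040, Σhalf²=0.350425
  -G: nom -1.600 → Σnom=77.860; wc +0.170/-0.433 → slack +1.338/-1.760; half-tol=0.301, Σhalf²=0.441328
  -H: nom -10.330 → Σnom=67.530; wc +0.090/-0.090 → slack +1.428/-1.850; half-tol=0.090, Σhalf²=0.449428
Nominal = 67.530. Worst-case = [67.530 - 1.850, 67.530 + 1.428] = [65.680, 68.958]. RSS = √0.449428 = 0.670.

nominal=67.530 wc=[65.680,68.958] rss=0.670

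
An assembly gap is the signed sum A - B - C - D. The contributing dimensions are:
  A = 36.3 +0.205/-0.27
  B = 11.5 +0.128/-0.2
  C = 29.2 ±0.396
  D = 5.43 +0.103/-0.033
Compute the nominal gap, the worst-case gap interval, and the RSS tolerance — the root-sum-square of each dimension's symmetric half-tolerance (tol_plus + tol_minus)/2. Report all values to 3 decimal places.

Stack each dimension's contribution:
  +A: nom +36.300 → Σnom=36.300; wc +0.205/-0.270 → slack +0.205/-0.270; half-tol=0.237, Σhalf²=0.056406
  -B: nom -11.500 → Σnom=24.800; wc +0.200/-0.128 → slack +0.405/-0.398; half-tol=0.164, Σhalf²=0.083302
  -C: nom -29.200 → Σnom=-4.400; wc +0.396/-0.396 → slack +0.801/-0.794; half-tol=0.396, Σhalf²=0.240118
  -D: nom -5.430 → Σnom=-9.830; wc +0.033/-0.103 → slack +0.834/-0.897; half-tol=0.068, Σhalf²=0.244742
Nominal = -9.830. Worst-case = [-9.830 - 0.897, -9.830 + 0.834] = [-10.727, -8.996]. RSS = √0.244742 = 0.495.

nominal=-9.830 wc=[-10.727,-8.996] rss=0.495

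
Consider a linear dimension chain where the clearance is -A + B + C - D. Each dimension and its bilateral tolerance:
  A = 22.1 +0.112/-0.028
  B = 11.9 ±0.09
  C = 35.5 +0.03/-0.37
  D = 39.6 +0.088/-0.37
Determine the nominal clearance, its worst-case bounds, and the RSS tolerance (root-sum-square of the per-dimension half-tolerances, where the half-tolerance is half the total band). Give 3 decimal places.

Stack each dimension's contribution:
  -A: nom -22.100 → Σnom=-22.100; wc +0.028/-0.112 → slack +0.028/-0.112; half-tol=0.070, Σhalf²=0.004900
  +B: nom +11.900 → Σnom=-10.200; wc +0.090/-0.090 → slack +0.118/-0.202; half-tol=0.090, Σhalf²=0.013000
  +C: nom +35.500 → Σnom=25.300; wc +0.030/-0.370 → slack +0.148/-0.572; half-tol=0.200, Σhalf²=0.053000
  -D: nom -39.600 → Σnom=-14.300; wc +0.370/-0.088 → slack +0.518/-0.660; half-tol=0.229, Σhalf²=0.105441
Nominal = -14.300. Worst-case = [-14.300 - 0.660, -14.300 + 0.518] = [-14.960, -13.782]. RSS = √0.105441 = 0.325.

nominal=-14.300 wc=[-14.960,-13.782] rss=0.325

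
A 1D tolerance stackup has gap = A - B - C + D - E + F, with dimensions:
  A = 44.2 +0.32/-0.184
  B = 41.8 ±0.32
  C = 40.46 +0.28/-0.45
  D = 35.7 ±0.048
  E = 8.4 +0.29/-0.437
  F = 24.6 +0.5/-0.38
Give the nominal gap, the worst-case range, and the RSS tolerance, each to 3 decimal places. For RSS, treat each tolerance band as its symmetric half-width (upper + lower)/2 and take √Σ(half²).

nominal=13.840 wc=[12.338,15.915] rss=0.792

Stack each dimension's contribution:
  +A: nom +44.200 → Σnom=44.200; wc +0.320/-0.184 → slack +0.320/-0.184; half-tol=0.252, Σhalf²=0.063504
  -B: nom -41.800 → Σnom=2.400; wc +0.320/-0.320 → slack +0.640/-0.504; half-tol=0.320, Σhalf²=0.165904
  -C: nom -40.460 → Σnom=-38.060; wc +0.450/-0.280 → slack +1.090/-0.784; half-tol=0.365, Σhalf²=0.299129
  +D: nom +35.700 → Σnom=-2.360; wc +0.048/-0.048 → slack +1.138/-0.832; half-tol=0.048, Σhalf²=0.301433
  -E: nom -8.400 → Σnom=-10.760; wc +0.437/-0.290 → slack +1.575/-1.122; half-tol=0.363, Σhalf²=0.433565
  +F: nom +24.600 → Σnom=13.840; wc +0.500/-0.380 → slack +2.075/-1.502; half-tol=0.440, Σhalf²=0.627165
Nominal = 13.840. Worst-case = [13.840 - 1.502, 13.840 + 2.075] = [12.338, 15.915]. RSS = √0.627165 = 0.792.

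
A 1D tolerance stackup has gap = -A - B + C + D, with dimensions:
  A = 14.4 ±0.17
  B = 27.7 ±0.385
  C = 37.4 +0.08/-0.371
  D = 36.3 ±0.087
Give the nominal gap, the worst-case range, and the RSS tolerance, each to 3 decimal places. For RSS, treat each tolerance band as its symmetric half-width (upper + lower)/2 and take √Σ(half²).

Stack each dimension's contribution:
  -A: nom -14.400 → Σnom=-14.400; wc +0.170/-0.170 → slack +0.170/-0.170; half-tol=0.170, Σhalf²=0.028900
  -B: nom -27.700 → Σnom=-42.100; wc +0.385/-0.385 → slack +0.555/-0.555; half-tol=0.385, Σhalf²=0.177125
  +C: nom +37.400 → Σnom=-4.700; wc +0.080/-0.371 → slack +0.635/-0.926; half-tol=0.226, Σhalf²=0.227975
  +D: nom +36.300 → Σnom=31.600; wc +0.087/-0.087 → slack +0.722/-1.013; half-tol=0.087, Σhalf²=0.235544
Nominal = 31.600. Worst-case = [31.600 - 1.013, 31.600 + 0.722] = [30.587, 32.322]. RSS = √0.235544 = 0.485.

nominal=31.600 wc=[30.587,32.322] rss=0.485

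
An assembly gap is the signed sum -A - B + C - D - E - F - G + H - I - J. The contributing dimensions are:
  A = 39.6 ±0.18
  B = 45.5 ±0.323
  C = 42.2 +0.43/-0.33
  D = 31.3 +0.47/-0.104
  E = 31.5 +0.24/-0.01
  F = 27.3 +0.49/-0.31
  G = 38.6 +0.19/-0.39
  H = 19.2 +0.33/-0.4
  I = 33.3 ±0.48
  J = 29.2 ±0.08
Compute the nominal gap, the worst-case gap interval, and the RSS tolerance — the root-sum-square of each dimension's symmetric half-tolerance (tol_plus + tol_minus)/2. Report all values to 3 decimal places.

Stack each dimension's contribution:
  -A: nom -39.600 → Σnom=-39.600; wc +0.180/-0.180 → slack +0.180/-0.180; half-tol=0.180, Σhalf²=0.032400
  -B: nom -45.500 → Σnom=-85.100; wc +0.323/-0.323 → slack +0.503/-0.503; half-tol=0.323, Σhalf²=0.136729
  +C: nom +42.200 → Σnom=-42.900; wc +0.430/-0.330 → slack +0.933/-0.833; half-tol=0.380, Σhalf²=0.281129
  -D: nom -31.300 → Σnom=-74.200; wc +0.104/-0.470 → slack +1.037/-1.303; half-tol=0.287, Σhalf²=0.363498
  -E: nom -31.500 → Σnom=-105.700; wc +0.010/-0.240 → slack +1.047/-1.543; half-tol=0.125, Σhalf²=0.379123
  -F: nom -27.300 → Σnom=-133.000; wc +0.310/-0.490 → slack +1.357/-2.033; half-tol=0.400, Σhalf²=0.539123
  -G: nom -38.600 → Σnom=-171.600; wc +0.390/-0.190 → slack +1.747/-2.223; half-tol=0.290, Σhalf²=0.623223
  +H: nom +19.200 → Σnom=-152.400; wc +0.330/-0.400 → slack +2.077/-2.623; half-tol=0.365, Σhalf²=0.756448
  -I: nom -33.300 → Σnom=-185.700; wc +0.480/-0.480 → slack +2.557/-3.103; half-tol=0.480, Σhalf²=0.986848
  -J: nom -29.200 → Σnom=-214.900; wc +0.080/-0.080 → slack +2.637/-3.183; half-tol=0.080, Σhalf²=0.993248
Nominal = -214.900. Worst-case = [-214.900 - 3.183, -214.900 + 2.637] = [-218.083, -212.263]. RSS = √0.993248 = 0.997.

nominal=-214.900 wc=[-218.083,-212.263] rss=0.997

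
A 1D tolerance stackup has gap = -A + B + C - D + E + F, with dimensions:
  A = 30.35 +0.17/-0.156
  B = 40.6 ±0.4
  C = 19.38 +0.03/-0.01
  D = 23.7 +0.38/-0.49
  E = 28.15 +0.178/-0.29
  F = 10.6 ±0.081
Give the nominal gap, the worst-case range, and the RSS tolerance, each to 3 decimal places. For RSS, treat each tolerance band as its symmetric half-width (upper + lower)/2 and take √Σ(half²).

nominal=44.680 wc=[43.349,46.015] rss=0.661

Stack each dimension's contribution:
  -A: nom -30.350 → Σnom=-30.350; wc +0.156/-0.170 → slack +0.156/-0.170; half-tol=0.163, Σhalf²=0.026569
  +B: nom +40.600 → Σnom=10.250; wc +0.400/-0.400 → slack +0.556/-0.570; half-tol=0.400, Σhalf²=0.186569
  +C: nom +19.380 → Σnom=29.630; wc +0.030/-0.010 → slack +0.586/-0.580; half-tol=0.020, Σhalf²=0.186969
  -D: nom -23.700 → Σnom=5.930; wc +0.490/-0.380 → slack +1.076/-0.960; half-tol=0.435, Σhalf²=0.376194
  +E: nom +28.150 → Σnom=34.080; wc +0.178/-0.290 → slack +1.254/-1.250; half-tol=0.234, Σhalf²=0.430950
  +F: nom +10.600 → Σnom=44.680; wc +0.081/-0.081 → slack +1.335/-1.331; half-tol=0.081, Σhalf²=0.437511
Nominal = 44.680. Worst-case = [44.680 - 1.331, 44.680 + 1.335] = [43.349, 46.015]. RSS = √0.437511 = 0.661.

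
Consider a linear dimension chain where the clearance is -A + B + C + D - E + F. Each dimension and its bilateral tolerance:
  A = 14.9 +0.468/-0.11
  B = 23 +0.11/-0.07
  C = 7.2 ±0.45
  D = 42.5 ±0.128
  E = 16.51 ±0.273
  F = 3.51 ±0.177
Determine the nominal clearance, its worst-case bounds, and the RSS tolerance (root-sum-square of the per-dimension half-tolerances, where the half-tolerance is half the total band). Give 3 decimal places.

nominal=44.800 wc=[43.234,46.048] rss=0.645

Stack each dimension's contribution:
  -A: nom -14.900 → Σnom=-14.900; wc +0.110/-0.468 → slack +0.110/-0.468; half-tol=0.289, Σhalf²=0.083521
  +B: nom +23.000 → Σnom=8.100; wc +0.110/-0.070 → slack +0.220/-0.538; half-tol=0.090, Σhalf²=0.091621
  +C: nom +7.200 → Σnom=15.300; wc +0.450/-0.450 → slack +0.670/-0.988; half-tol=0.450, Σhalf²=0.294121
  +D: nom +42.500 → Σnom=57.800; wc +0.128/-0.128 → slack +0.798/-1.116; half-tol=0.128, Σhalf²=0.310505
  -E: nom -16.510 → Σnom=41.290; wc +0.273/-0.273 → slack +1.071/-1.389; half-tol=0.273, Σhalf²=0.385034
  +F: nom +3.510 → Σnom=44.800; wc +0.177/-0.177 → slack +1.248/-1.566; half-tol=0.177, Σhalf²=0.416363
Nominal = 44.800. Worst-case = [44.800 - 1.566, 44.800 + 1.248] = [43.234, 46.048]. RSS = √0.416363 = 0.645.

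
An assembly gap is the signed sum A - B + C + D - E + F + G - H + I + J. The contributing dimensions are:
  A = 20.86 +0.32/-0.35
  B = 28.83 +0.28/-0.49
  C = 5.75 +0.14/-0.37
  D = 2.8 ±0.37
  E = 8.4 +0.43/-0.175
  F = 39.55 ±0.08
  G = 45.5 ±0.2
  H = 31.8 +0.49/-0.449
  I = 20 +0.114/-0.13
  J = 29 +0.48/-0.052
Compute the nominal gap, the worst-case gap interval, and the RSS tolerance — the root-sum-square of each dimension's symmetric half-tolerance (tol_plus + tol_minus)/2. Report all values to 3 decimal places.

nominal=94.430 wc=[91.678,97.248] rss=0.952

Stack each dimension's contribution:
  +A: nom +20.860 → Σnom=20.860; wc +0.320/-0.350 → slack +0.320/-0.350; half-tol=0.335, Σhalf²=0.112225
  -B: nom -28.830 → Σnom=-7.970; wc +0.490/-0.280 → slack +0.810/-0.630; half-tol=0.385, Σhalf²=0.260450
  +C: nom +5.750 → Σnom=-2.220; wc +0.140/-0.370 → slack +0.950/-1.000; half-tol=0.255, Σhalf²=0.325475
  +D: nom +2.800 → Σnom=0.580; wc +0.370/-0.370 → slack +1.320/-1.370; half-tol=0.370, Σhalf²=0.462375
  -E: nom -8.400 → Σnom=-7.820; wc +0.175/-0.430 → slack +1.495/-1.800; half-tol=0.302, Σhalf²=0.553881
  +F: nom +39.550 → Σnom=31.730; wc +0.080/-0.080 → slack +1.575/-1.880; half-tol=0.080, Σhalf²=0.560281
  +G: nom +45.500 → Σnom=77.230; wc +0.200/-0.200 → slack +1.775/-2.080; half-tol=0.200, Σhalf²=0.600281
  -H: nom -31.800 → Σnom=45.430; wc +0.449/-0.490 → slack +2.224/-2.570; half-tol=0.470, Σhalf²=0.820712
  +I: nom +20.000 → Σnom=65.430; wc +0.114/-0.130 → slack +2.338/-2.700; half-tol=0.122, Σhalf²=0.835596
  +J: nom +29.000 → Σnom=94.430; wc +0.480/-0.052 → slack +2.818/-2.752; half-tol=0.266, Σhalf²=0.906352
Nominal = 94.430. Worst-case = [94.430 - 2.752, 94.430 + 2.818] = [91.678, 97.248]. RSS = √0.906352 = 0.952.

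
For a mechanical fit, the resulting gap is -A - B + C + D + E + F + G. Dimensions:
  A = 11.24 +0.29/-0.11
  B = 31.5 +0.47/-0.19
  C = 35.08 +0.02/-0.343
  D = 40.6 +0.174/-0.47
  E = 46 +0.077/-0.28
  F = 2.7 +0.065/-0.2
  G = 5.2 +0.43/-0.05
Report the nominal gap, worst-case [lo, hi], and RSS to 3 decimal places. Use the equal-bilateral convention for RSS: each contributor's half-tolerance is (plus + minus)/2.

Stack each dimension's contribution:
  -A: nom -11.240 → Σnom=-11.240; wc +0.110/-0.290 → slack +0.110/-0.290; half-tol=0.200, Σhalf²=0.040000
  -B: nom -31.500 → Σnom=-42.740; wc +0.190/-0.470 → slack +0.300/-0.760; half-tol=0.330, Σhalf²=0.148900
  +C: nom +35.080 → Σnom=-7.660; wc +0.020/-0.343 → slack +0.320/-1.103; half-tol=0.182, Σhalf²=0.181842
  +D: nom +40.600 → Σnom=32.940; wc +0.174/-0.470 → slack +0.494/-1.573; half-tol=0.322, Σhalf²=0.285526
  +E: nom +46.000 → Σnom=78.940; wc +0.077/-0.280 → slack +0.571/-1.853; half-tol=0.179, Σhalf²=0.317388
  +F: nom +2.700 → Σnom=81.640; wc +0.065/-0.200 → slack +0.636/-2.053; half-tol=0.133, Σhalf²=0.334945
  +G: nom +5.200 → Σnom=86.840; wc +0.430/-0.050 → slack +1.066/-2.103; half-tol=0.240, Σhalf²=0.392545
Nominal = 86.840. Worst-case = [86.840 - 2.103, 86.840 + 1.066] = [84.737, 87.906]. RSS = √0.392545 = 0.627.

nominal=86.840 wc=[84.737,87.906] rss=0.627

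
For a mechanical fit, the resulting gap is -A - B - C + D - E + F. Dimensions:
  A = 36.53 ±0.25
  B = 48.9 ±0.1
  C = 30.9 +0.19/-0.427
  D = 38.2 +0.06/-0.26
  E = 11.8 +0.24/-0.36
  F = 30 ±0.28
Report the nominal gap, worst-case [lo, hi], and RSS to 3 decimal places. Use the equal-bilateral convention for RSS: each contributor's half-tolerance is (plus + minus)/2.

Stack each dimension's contribution:
  -A: nom -36.530 → Σnom=-36.530; wc +0.250/-0.250 → slack +0.250/-0.250; half-tol=0.250, Σhalf²=0.062500
  -B: nom -48.900 → Σnom=-85.430; wc +0.100/-0.100 → slack +0.350/-0.350; half-tol=0.100, Σhalf²=0.072500
  -C: nom -30.900 → Σnom=-116.330; wc +0.427/-0.190 → slack +0.777/-0.540; half-tol=0.308, Σhalf²=0.167672
  +D: nom +38.200 → Σnom=-78.130; wc +0.060/-0.260 → slack +0.837/-0.800; half-tol=0.160, Σhalf²=0.193272
  -E: nom -11.800 → Σnom=-89.930; wc +0.360/-0.240 → slack +1.197/-1.040; half-tol=0.300, Σhalf²=0.283272
  +F: nom +30.000 → Σnom=-59.930; wc +0.280/-0.280 → slack +1.477/-1.320; half-tol=0.280, Σhalf²=0.361672
Nominal = -59.930. Worst-case = [-59.930 - 1.320, -59.930 + 1.477] = [-61.250, -58.453]. RSS = √0.361672 = 0.601.

nominal=-59.930 wc=[-61.250,-58.453] rss=0.601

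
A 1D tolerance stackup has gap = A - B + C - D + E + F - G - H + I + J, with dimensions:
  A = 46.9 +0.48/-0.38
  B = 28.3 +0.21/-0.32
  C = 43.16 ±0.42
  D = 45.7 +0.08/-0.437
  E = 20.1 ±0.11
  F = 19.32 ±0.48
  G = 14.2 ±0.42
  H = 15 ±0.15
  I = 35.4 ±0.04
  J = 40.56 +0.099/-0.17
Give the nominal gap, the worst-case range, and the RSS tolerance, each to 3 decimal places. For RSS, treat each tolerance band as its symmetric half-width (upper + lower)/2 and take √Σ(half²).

nominal=102.240 wc=[99.780,105.196] rss=0.980

Stack each dimension's contribution:
  +A: nom +46.900 → Σnom=46.900; wc +0.480/-0.380 → slack +0.480/-0.380; half-tol=0.430, Σhalf²=0.184900
  -B: nom -28.300 → Σnom=18.600; wc +0.320/-0.210 → slack +0.800/-0.590; half-tol=0.265, Σhalf²=0.255125
  +C: nom +43.160 → Σnom=61.760; wc +0.420/-0.420 → slack +1.220/-1.010; half-tol=0.420, Σhalf²=0.431525
  -D: nom -45.700 → Σnom=16.060; wc +0.437/-0.080 → slack +1.657/-1.090; half-tol=0.259, Σhalf²=0.498347
  +E: nom +20.100 → Σnom=36.160; wc +0.110/-0.110 → slack +1.767/-1.200; half-tol=0.110, Σhalf²=0.510447
  +F: nom +19.320 → Σnom=55.480; wc +0.480/-0.480 → slack +2.247/-1.680; half-tol=0.480, Σhalf²=0.740847
  -G: nom -14.200 → Σnom=41.280; wc +0.420/-0.420 → slack +2.667/-2.100; half-tol=0.420, Σhalf²=0.917247
  -H: nom -15.000 → Σnom=26.280; wc +0.150/-0.150 → slack +2.817/-2.250; half-tol=0.150, Σhalf²=0.939747
  +I: nom +35.400 → Σnom=61.680; wc +0.040/-0.040 → slack +2.857/-2.290; half-tol=0.040, Σhalf²=0.941347
  +J: nom +40.560 → Σnom=102.240; wc +0.099/-0.170 → slack +2.956/-2.460; half-tol=0.135, Σhalf²=0.959437
Nominal = 102.240. Worst-case = [102.240 - 2.460, 102.240 + 2.956] = [99.780, 105.196]. RSS = √0.959437 = 0.980.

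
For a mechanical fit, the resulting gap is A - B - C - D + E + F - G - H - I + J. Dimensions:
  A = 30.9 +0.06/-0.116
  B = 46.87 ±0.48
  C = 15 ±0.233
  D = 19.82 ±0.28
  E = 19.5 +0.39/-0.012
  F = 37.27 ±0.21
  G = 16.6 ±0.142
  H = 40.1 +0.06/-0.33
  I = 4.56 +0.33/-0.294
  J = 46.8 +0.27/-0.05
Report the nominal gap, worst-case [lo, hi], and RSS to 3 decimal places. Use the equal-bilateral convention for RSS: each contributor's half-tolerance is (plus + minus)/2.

Stack each dimension's contribution:
  +A: nom +30.900 → Σnom=30.900; wc +0.060/-0.116 → slack +0.060/-0.116; half-tol=0.088, Σhalf²=0.007744
  -B: nom -46.870 → Σnom=-15.970; wc +0.480/-0.480 → slack +0.540/-0.596; half-tol=0.480, Σhalf²=0.238144
  -C: nom -15.000 → Σnom=-30.970; wc +0.233/-0.233 → slack +0.773/-0.829; half-tol=0.233, Σhalf²=0.292433
  -D: nom -19.820 → Σnom=-50.790; wc +0.280/-0.280 → slack +1.053/-1.109; half-tol=0.280, Σhalf²=0.370833
  +E: nom +19.500 → Σnom=-31.290; wc +0.390/-0.012 → slack +1.443/-1.121; half-tol=0.201, Σhalf²=0.411234
  +F: nom +37.270 → Σnom=5.980; wc +0.210/-0.210 → slack +1.653/-1.331; half-tol=0.210, Σhalf²=0.455334
  -G: nom -16.600 → Σnom=-10.620; wc +0.142/-0.142 → slack +1.795/-1.473; half-tol=0.142, Σhalf²=0.475498
  -H: nom -40.100 → Σnom=-50.720; wc +0.330/-0.060 → slack +2.125/-1.533; half-tol=0.195, Σhalf²=0.513523
  -I: nom -4.560 → Σnom=-55.280; wc +0.294/-0.330 → slack +2.419/-1.863; half-tol=0.312, Σhalf²=0.610867
  +J: nom +46.800 → Σnom=-8.480; wc +0.270/-0.050 → slack +2.689/-1.913; half-tol=0.160, Σhalf²=0.636467
Nominal = -8.480. Worst-case = [-8.480 - 1.913, -8.480 + 2.689] = [-10.393, -5.791]. RSS = √0.636467 = 0.798.

nominal=-8.480 wc=[-10.393,-5.791] rss=0.798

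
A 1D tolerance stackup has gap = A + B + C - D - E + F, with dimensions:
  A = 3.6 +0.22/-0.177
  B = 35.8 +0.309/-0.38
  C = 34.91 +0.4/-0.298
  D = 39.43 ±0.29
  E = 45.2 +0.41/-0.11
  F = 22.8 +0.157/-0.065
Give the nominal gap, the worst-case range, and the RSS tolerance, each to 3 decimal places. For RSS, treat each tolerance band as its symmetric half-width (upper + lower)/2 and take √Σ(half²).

Stack each dimension's contribution:
  +A: nom +3.600 → Σnom=3.600; wc +0.220/-0.177 → slack +0.220/-0.177; half-tol=0.199, Σhalf²=0.039402
  +B: nom +35.800 → Σnom=39.400; wc +0.309/-0.380 → slack +0.529/-0.557; half-tol=0.345, Σhalf²=0.158083
  +C: nom +34.910 → Σnom=74.310; wc +0.400/-0.298 → slack +0.929/-0.855; half-tol=0.349, Σhalf²=0.279884
  -D: nom -39.430 → Σnom=34.880; wc +0.290/-0.290 → slack +1.219/-1.145; half-tol=0.290, Σhalf²=0.363984
  -E: nom -45.200 → Σnom=-10.320; wc +0.110/-0.410 → slack +1.329/-1.555; half-tol=0.260, Σhalf²=0.431584
  +F: nom +22.800 → Σnom=12.480; wc +0.157/-0.065 → slack +1.486/-1.620; half-tol=0.111, Σhalf²=0.443905
Nominal = 12.480. Worst-case = [12.480 - 1.620, 12.480 + 1.486] = [10.860, 13.966]. RSS = √0.443905 = 0.666.

nominal=12.480 wc=[10.860,13.966] rss=0.666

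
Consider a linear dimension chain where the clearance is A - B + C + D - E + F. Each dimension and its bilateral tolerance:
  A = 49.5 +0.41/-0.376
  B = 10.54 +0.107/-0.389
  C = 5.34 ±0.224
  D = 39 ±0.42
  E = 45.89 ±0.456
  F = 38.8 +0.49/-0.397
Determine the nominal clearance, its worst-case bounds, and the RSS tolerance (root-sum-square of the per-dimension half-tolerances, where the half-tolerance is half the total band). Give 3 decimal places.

Stack each dimension's contribution:
  +A: nom +49.500 → Σnom=49.500; wc +0.410/-0.376 → slack +0.410/-0.376; half-tol=0.393, Σhalf²=0.154449
  -B: nom -10.540 → Σnom=38.960; wc +0.389/-0.107 → slack +0.799/-0.483; half-tol=0.248, Σhalf²=0.215953
  +C: nom +5.340 → Σnom=44.300; wc +0.224/-0.224 → slack +1.023/-0.707; half-tol=0.224, Σhalf²=0.266129
  +D: nom +39.000 → Σnom=83.300; wc +0.420/-0.420 → slack +1.443/-1.127; half-tol=0.420, Σhalf²=0.442529
  -E: nom -45.890 → Σnom=37.410; wc +0.456/-0.456 → slack +1.899/-1.583; half-tol=0.456, Σhalf²=0.650465
  +F: nom +38.800 → Σnom=76.210; wc +0.490/-0.397 → slack +2.389/-1.980; half-tol=0.444, Σhalf²=0.847157
Nominal = 76.210. Worst-case = [76.210 - 1.980, 76.210 + 2.389] = [74.230, 78.599]. RSS = √0.847157 = 0.920.

nominal=76.210 wc=[74.230,78.599] rss=0.920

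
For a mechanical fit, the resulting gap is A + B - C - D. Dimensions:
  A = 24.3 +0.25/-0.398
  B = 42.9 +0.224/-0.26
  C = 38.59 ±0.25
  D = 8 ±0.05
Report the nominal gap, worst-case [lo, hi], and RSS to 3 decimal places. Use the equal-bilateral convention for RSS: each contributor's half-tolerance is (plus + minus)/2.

Stack each dimension's contribution:
  +A: nom +24.300 → Σnom=24.300; wc +0.250/-0.398 → slack +0.250/-0.398; half-tol=0.324, Σhalf²=0.104976
  +B: nom +42.900 → Σnom=67.200; wc +0.224/-0.260 → slack +0.474/-0.658; half-tol=0.242, Σhalf²=0.163540
  -C: nom -38.590 → Σnom=28.610; wc +0.250/-0.250 → slack +0.724/-0.908; half-tol=0.250, Σhalf²=0.226040
  -D: nom -8.000 → Σnom=20.610; wc +0.050/-0.050 → slack +0.774/-0.958; half-tol=0.050, Σhalf²=0.228540
Nominal = 20.610. Worst-case = [20.610 - 0.958, 20.610 + 0.774] = [19.652, 21.384]. RSS = √0.228540 = 0.478.

nominal=20.610 wc=[19.652,21.384] rss=0.478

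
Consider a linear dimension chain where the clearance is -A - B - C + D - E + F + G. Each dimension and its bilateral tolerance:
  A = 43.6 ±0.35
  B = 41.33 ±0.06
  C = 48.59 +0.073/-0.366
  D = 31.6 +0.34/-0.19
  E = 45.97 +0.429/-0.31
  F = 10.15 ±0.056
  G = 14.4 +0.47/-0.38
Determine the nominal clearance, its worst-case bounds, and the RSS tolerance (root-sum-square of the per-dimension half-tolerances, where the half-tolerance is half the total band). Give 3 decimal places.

nominal=-123.340 wc=[-124.878,-121.388] rss=0.752

Stack each dimension's contribution:
  -A: nom -43.600 → Σnom=-43.600; wc +0.350/-0.350 → slack +0.350/-0.350; half-tol=0.350, Σhalf²=0.122500
  -B: nom -41.330 → Σnom=-84.930; wc +0.060/-0.060 → slack +0.410/-0.410; half-tol=0.060, Σhalf²=0.126100
  -C: nom -48.590 → Σnom=-133.520; wc +0.366/-0.073 → slack +0.776/-0.483; half-tol=0.220, Σhalf²=0.174280
  +D: nom +31.600 → Σnom=-101.920; wc +0.340/-0.190 → slack +1.116/-0.673; half-tol=0.265, Σhalf²=0.244505
  -E: nom -45.970 → Σnom=-147.890; wc +0.310/-0.429 → slack +1.426/-1.102; half-tol=0.369, Σhalf²=0.381035
  +F: nom +10.150 → Σnom=-137.740; wc +0.056/-0.056 → slack +1.482/-1.158; half-tol=0.056, Σhalf²=0.384171
  +G: nom +14.400 → Σnom=-123.340; wc +0.470/-0.380 → slack +1.952/-1.538; half-tol=0.425, Σhalf²=0.564796
Nominal = -123.340. Worst-case = [-123.340 - 1.538, -123.340 + 1.952] = [-124.878, -121.388]. RSS = √0.564796 = 0.752.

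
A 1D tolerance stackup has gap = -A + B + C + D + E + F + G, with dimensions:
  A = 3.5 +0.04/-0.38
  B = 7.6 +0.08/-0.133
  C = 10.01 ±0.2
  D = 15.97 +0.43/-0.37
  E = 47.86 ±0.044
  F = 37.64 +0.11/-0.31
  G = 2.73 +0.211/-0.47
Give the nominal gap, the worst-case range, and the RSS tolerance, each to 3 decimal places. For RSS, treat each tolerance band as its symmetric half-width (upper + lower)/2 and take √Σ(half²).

nominal=118.310 wc=[116.743,119.765] rss=0.646

Stack each dimension's contribution:
  -A: nom -3.500 → Σnom=-3.500; wc +0.380/-0.040 → slack +0.380/-0.040; half-tol=0.210, Σhalf²=0.044100
  +B: nom +7.600 → Σnom=4.100; wc +0.080/-0.133 → slack +0.460/-0.173; half-tol=0.107, Σhalf²=0.055442
  +C: nom +10.010 → Σnom=14.110; wc +0.200/-0.200 → slack +0.660/-0.373; half-tol=0.200, Σhalf²=0.095442
  +D: nom +15.970 → Σnom=30.080; wc +0.430/-0.370 → slack +1.090/-0.743; half-tol=0.400, Σhalf²=0.255442
  +E: nom +47.860 → Σnom=77.940; wc +0.044/-0.044 → slack +1.134/-0.787; half-tol=0.044, Σhalf²=0.257378
  +F: nom +37.640 → Σnom=115.580; wc +0.110/-0.310 → slack +1.244/-1.097; half-tol=0.210, Σhalf²=0.301478
  +G: nom +2.730 → Σnom=118.310; wc +0.211/-0.470 → slack +1.455/-1.567; half-tol=0.340, Σhalf²=0.417418
Nominal = 118.310. Worst-case = [118.310 - 1.567, 118.310 + 1.455] = [116.743, 119.765]. RSS = √0.417418 = 0.646.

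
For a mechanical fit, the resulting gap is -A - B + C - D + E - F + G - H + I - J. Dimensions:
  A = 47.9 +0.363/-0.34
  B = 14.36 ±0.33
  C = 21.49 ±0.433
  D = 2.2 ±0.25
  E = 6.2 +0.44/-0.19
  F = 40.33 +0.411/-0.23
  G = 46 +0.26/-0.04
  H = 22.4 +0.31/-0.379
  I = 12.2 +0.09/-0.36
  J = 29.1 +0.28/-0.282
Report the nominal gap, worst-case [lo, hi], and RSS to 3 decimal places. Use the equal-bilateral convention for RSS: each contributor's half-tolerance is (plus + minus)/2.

Stack each dimension's contribution:
  -A: nom -47.900 → Σnom=-47.900; wc +0.340/-0.363 → slack +0.340/-0.363; half-tol=0.352, Σhalf²=0.123552
  -B: nom -14.360 → Σnom=-62.260; wc +0.330/-0.330 → slack +0.670/-0.693; half-tol=0.330, Σhalf²=0.232452
  +C: nom +21.490 → Σnom=-40.770; wc +0.433/-0.433 → slack +1.103/-1.126; half-tol=0.433, Σhalf²=0.419941
  -D: nom -2.200 → Σnom=-42.970; wc +0.250/-0.250 → slack +1.353/-1.376; half-tol=0.250, Σhalf²=0.482441
  +E: nom +6.200 → Σnom=-36.770; wc +0.440/-0.190 → slack +1.793/-1.566; half-tol=0.315, Σhalf²=0.581666
  -F: nom -40.330 → Σnom=-77.100; wc +0.230/-0.411 → slack +2.023/-1.977; half-tol=0.321, Σhalf²=0.684387
  +G: nom +46.000 → Σnom=-31.100; wc +0.260/-0.040 → slack +2.283/-2.017; half-tol=0.150, Σhalf²=0.706886
  -H: nom -22.400 → Σnom=-53.500; wc +0.379/-0.310 → slack +2.662/-2.327; half-tol=0.345, Σhalf²=0.825567
  +I: nom +12.200 → Σnom=-41.300; wc +0.090/-0.360 → slack +2.752/-2.687; half-tol=0.225, Σhalf²=0.876192
  -J: nom -29.100 → Σnom=-70.400; wc +0.282/-0.280 → slack +3.034/-2.967; half-tol=0.281, Σhalf²=0.955153
Nominal = -70.400. Worst-case = [-70.400 - 2.967, -70.400 + 3.034] = [-73.367, -67.366]. RSS = √0.955153 = 0.977.

nominal=-70.400 wc=[-73.367,-67.366] rss=0.977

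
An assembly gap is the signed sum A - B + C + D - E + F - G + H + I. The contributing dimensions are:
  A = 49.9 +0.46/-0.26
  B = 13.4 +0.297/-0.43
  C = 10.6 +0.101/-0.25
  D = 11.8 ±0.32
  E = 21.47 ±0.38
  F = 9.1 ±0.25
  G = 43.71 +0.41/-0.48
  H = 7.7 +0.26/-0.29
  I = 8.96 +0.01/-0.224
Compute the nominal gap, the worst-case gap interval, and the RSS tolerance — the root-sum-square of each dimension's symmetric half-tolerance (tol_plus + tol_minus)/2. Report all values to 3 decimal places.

Stack each dimension's contribution:
  +A: nom +49.900 → Σnom=49.900; wc +0.460/-0.260 → slack +0.460/-0.260; half-tol=0.360, Σhalf²=0.129600
  -B: nom -13.400 → Σnom=36.500; wc +0.430/-0.297 → slack +0.890/-0.557; half-tol=0.363, Σhalf²=0.261732
  +C: nom +10.600 → Σnom=47.100; wc +0.101/-0.250 → slack +0.991/-0.807; half-tol=0.175, Σhalf²=0.292532
  +D: nom +11.800 → Σnom=58.900; wc +0.320/-0.320 → slack +1.311/-1.127; half-tol=0.320, Σhalf²=0.394932
  -E: nom -21.470 → Σnom=37.430; wc +0.380/-0.380 → slack +1.691/-1.507; half-tol=0.380, Σhalf²=0.539332
  +F: nom +9.100 → Σnom=46.530; wc +0.250/-0.250 → slack +1.941/-1.757; half-tol=0.250, Σhalf²=0.601832
  -G: nom -43.710 → Σnom=2.820; wc +0.480/-0.410 → slack +2.421/-2.167; half-tol=0.445, Σhalf²=0.799857
  +H: nom +7.700 → Σnom=10.520; wc +0.260/-0.290 → slack +2.681/-2.457; half-tol=0.275, Σhalf²=0.875482
  +I: nom +8.960 → Σnom=19.480; wc +0.010/-0.224 → slack +2.691/-2.681; half-tol=0.117, Σhalf²=0.889171
Nominal = 19.480. Worst-case = [19.480 - 2.681, 19.480 + 2.691] = [16.799, 22.171]. RSS = √0.889171 = 0.943.

nominal=19.480 wc=[16.799,22.171] rss=0.943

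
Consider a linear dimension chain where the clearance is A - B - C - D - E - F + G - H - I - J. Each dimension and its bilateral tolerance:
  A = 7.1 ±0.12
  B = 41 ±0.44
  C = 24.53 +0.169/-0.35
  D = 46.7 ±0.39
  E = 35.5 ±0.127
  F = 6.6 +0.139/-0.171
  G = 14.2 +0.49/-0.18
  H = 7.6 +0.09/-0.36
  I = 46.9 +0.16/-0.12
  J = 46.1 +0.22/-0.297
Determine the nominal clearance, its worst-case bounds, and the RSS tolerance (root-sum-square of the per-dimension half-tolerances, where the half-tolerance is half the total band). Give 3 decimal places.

Stack each dimension's contribution:
  +A: nom +7.100 → Σnom=7.100; wc +0.120/-0.120 → slack +0.120/-0.120; half-tol=0.120, Σhalf²=0.014400
  -B: nom -41.000 → Σnom=-33.900; wc +0.440/-0.440 → slack +0.560/-0.560; half-tol=0.440, Σhalf²=0.208000
  -C: nom -24.530 → Σnom=-58.430; wc +0.350/-0.169 → slack +0.910/-0.729; half-tol=0.260, Σhalf²=0.275340
  -D: nom -46.700 → Σnom=-105.130; wc +0.390/-0.390 → slack +1.300/-1.119; half-tol=0.390, Σhalf²=0.427440
  -E: nom -35.500 → Σnom=-140.630; wc +0.127/-0.127 → slack +1.427/-1.246; half-tol=0.127, Σhalf²=0.443569
  -F: nom -6.600 → Σnom=-147.230; wc +0.171/-0.139 → slack +1.598/-1.385; half-tol=0.155, Σhalf²=0.467594
  +G: nom +14.200 → Σnom=-133.030; wc +0.490/-0.180 → slack +2.088/-1.565; half-tol=0.335, Σhalf²=0.579819
  -H: nom -7.600 → Σnom=-140.630; wc +0.360/-0.090 → slack +2.448/-1.655; half-tol=0.225, Σhalf²=0.630444
  -I: nom -46.900 → Σnom=-187.530; wc +0.120/-0.160 → slack +2.568/-1.815; half-tol=0.140, Σhalf²=0.650044
  -J: nom -46.100 → Σnom=-233.630; wc +0.297/-0.220 → slack +2.865/-2.035; half-tol=0.259, Σhalf²=0.716866
Nominal = -233.630. Worst-case = [-233.630 - 2.035, -233.630 + 2.865] = [-235.665, -230.765]. RSS = √0.716866 = 0.847.

nominal=-233.630 wc=[-235.665,-230.765] rss=0.847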